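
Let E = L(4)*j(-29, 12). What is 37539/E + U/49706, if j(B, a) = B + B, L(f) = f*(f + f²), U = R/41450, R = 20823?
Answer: -133348309251/16482509600 ≈ -8.0903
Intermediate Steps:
U = 20823/41450 ≈ 0.50236
j(B, a) = 2*B
E = -4640 (E = (4²*(1 + 4))*(2*(-29)) = (16*5)*(-58) = 80*(-58) = -4640)
37539/E + U/49706 = 37539/(-4640) + (20823/41450)/49706 = 37539*(-1/4640) + (20823/41450)*(1/49706) = -37539/4640 + 20823/2060313700 = -133348309251/16482509600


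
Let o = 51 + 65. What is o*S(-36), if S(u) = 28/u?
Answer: -812/9 ≈ -90.222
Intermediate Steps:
o = 116
o*S(-36) = 116*(28/(-36)) = 116*(28*(-1/36)) = 116*(-7/9) = -812/9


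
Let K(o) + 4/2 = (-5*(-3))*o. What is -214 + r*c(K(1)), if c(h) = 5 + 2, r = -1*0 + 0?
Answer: -214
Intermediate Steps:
K(o) = -2 + 15*o (K(o) = -2 + (-5*(-3))*o = -2 + 15*o)
r = 0 (r = 0 + 0 = 0)
c(h) = 7
-214 + r*c(K(1)) = -214 + 0*7 = -214 + 0 = -214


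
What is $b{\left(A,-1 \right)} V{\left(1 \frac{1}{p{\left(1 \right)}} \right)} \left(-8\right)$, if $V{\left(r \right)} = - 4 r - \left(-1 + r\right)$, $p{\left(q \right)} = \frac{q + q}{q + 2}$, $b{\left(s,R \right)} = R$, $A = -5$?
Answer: $-52$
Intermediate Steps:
$p{\left(q \right)} = \frac{2 q}{2 + q}$
$V{\left(r \right)} = 1 - 5 r$
$b{\left(A,-1 \right)} V{\left(1 \frac{1}{p{\left(1 \right)}} \right)} \left(-8\right) = - (1 - 5 \cdot 1 \frac{1}{2 \cdot 1 \frac{1}{2 + 1}}) \left(-8\right) = - (1 - 5 \cdot 1 \frac{1}{2 \cdot 1 \cdot \frac{1}{3}}) \left(-8\right) = - (1 - 5 \cdot 1 \frac{1}{\frac{2}{3}}) \left(-8\right) = - (1 - 5 \cdot 1 \cdot \frac{3}{2}) \left(-8\right) = - (1 - \frac{15}{2}) \left(-8\right) = \left(-1\right) \left(- \frac{13}{2}\right) \left(-8\right) = \frac{13}{2} \left(-8\right) = -52$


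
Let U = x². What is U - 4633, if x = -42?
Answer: -2869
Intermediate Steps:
U = 1764 (U = (-42)² = 1764)
U - 4633 = 1764 - 4633 = -2869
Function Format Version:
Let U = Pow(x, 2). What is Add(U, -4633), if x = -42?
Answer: -2869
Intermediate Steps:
U = 1764 (U = Pow(-42, 2) = 1764)
Add(U, -4633) = Add(1764, -4633) = -2869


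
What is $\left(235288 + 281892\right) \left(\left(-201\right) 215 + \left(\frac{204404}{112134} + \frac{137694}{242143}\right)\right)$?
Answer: $- \frac{27582825831257794780}{1234202871} \approx -2.2349 \cdot 10^{10}$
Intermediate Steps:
$\left(235288 + 281892\right) \left(\left(-201\right) 215 + \left(\frac{204404}{112134} + \frac{137694}{242143}\right)\right) = 517180 \left(-43215 + \left(204404 \cdot \frac{1}{112134} + 137694 \cdot \frac{1}{242143}\right)\right) = 517180 \left(-43215 + \left(\frac{102202}{56067} + \frac{137694}{242143}\right)\right) = 517180 \left(-43215 + \frac{2951598944}{1234202871}\right) = 517180 \left(- \frac{53333125471321}{1234202871}\right) = - \frac{27582825831257794780}{1234202871}$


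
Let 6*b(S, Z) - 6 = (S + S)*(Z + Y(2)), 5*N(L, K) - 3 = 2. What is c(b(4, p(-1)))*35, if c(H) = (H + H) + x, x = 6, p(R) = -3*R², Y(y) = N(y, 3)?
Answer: 280/3 ≈ 93.333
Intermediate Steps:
N(L, K) = 1 (N(L, K) = ⅗ + (⅕)*2 = ⅗ + ⅖ = 1)
Y(y) = 1
b(S, Z) = 1 + S*(1 + Z)/3 (b(S, Z) = 1 + ((S + S)*(Z + 1))/6 = 1 + ((2*S)*(1 + Z))/6 = 1 + (2*S*(1 + Z))/6 = 1 + S*(1 + Z)/3)
c(H) = 6 + 2*H (c(H) = (H + H) + 6 = 2*H + 6 = 6 + 2*H)
c(b(4, p(-1)))*35 = (6 + 2*(1 + (⅓)*4 + (⅓)*4*(-3*(-1)²)))*35 = (6 + 2*(1 + 4/3 + (⅓)*4*(-3*1)))*35 = (6 + 2*(1 + 4/3 + (⅓)*4*(-3)))*35 = (6 + 2*(1 + 4/3 - 4))*35 = (6 + 2*(-5/3))*35 = (6 - 10/3)*35 = (8/3)*35 = 280/3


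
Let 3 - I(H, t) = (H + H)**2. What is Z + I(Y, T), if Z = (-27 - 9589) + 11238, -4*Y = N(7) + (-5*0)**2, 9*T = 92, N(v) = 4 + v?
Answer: 6379/4 ≈ 1594.8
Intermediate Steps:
T = 92/9 (T = (1/9)*92 = 92/9 ≈ 10.222)
Y = -11/4 (Y = -((4 + 7) + (-5*0)**2)/4 = -(11 + 0**2)/4 = -(11 + 0)/4 = -1/4*11 = -11/4 ≈ -2.7500)
I(H, t) = 3 - 4*H**2 (I(H, t) = 3 - (H + H)**2 = 3 - (2*H)**2 = 3 - 4*H**2)
Z = 1622 (Z = -9616 + 11238 = 1622)
Z + I(Y, T) = 1622 + (3 - 4*(-11/4)**2) = 1622 + (3 - 4*121/16) = 1622 + (3 - 121/4) = 1622 - 109/4 = 6379/4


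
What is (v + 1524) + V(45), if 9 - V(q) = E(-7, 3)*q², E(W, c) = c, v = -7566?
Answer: -12108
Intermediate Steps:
V(q) = 9 - 3*q²
(v + 1524) + V(45) = (-7566 + 1524) + (9 - 3*45²) = -6042 + (9 - 3*2025) = -6042 + (9 - 6075) = -6042 - 6066 = -12108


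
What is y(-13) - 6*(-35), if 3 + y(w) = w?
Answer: 194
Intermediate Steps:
y(w) = -3 + w
y(-13) - 6*(-35) = (-3 - 13) - 6*(-35) = -16 + 210 = 194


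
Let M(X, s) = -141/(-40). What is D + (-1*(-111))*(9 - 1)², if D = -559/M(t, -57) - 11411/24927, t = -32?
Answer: 2712166873/390523 ≈ 6945.0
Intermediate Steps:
M(X, s) = 141/40 (M(X, s) = -141*(-1/40) = 141/40)
D = -62108519/390523 (D = -559/141/40 - 11411/24927 = -559*40/141 - 11411*1/24927 = -22360/141 - 11411/24927 = -62108519/390523 ≈ -159.04)
D + (-1*(-111))*(9 - 1)² = -62108519/390523 + (-1*(-111))*(9 - 1)² = -62108519/390523 + 111*8² = -62108519/390523 + 111*64 = -62108519/390523 + 7104 = 2712166873/390523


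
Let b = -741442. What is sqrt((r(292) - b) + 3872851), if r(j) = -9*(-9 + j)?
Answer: sqrt(4611746) ≈ 2147.5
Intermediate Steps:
r(j) = 81 - 9*j
sqrt((r(292) - b) + 3872851) = sqrt(((81 - 9*292) - 1*(-741442)) + 3872851) = sqrt(((81 - 2628) + 741442) + 3872851) = sqrt((-2547 + 741442) + 3872851) = sqrt(738895 + 3872851) = sqrt(4611746)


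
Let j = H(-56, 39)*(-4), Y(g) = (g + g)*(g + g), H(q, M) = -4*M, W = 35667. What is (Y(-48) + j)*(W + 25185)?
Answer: 598783680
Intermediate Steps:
Y(g) = 4*g**2 (Y(g) = (2*g)*(2*g) = 4*g**2)
j = 624 (j = -4*39*(-4) = -156*(-4) = 624)
(Y(-48) + j)*(W + 25185) = (4*(-48)**2 + 624)*(35667 + 25185) = (4*2304 + 624)*60852 = (9216 + 624)*60852 = 9840*60852 = 598783680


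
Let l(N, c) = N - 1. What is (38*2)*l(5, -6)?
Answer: 304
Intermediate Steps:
l(N, c) = -1 + N
(38*2)*l(5, -6) = (38*2)*(-1 + 5) = 76*4 = 304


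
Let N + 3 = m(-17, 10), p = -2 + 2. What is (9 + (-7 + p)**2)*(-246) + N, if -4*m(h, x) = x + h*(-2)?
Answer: -14282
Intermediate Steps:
m(h, x) = h/2 - x/4 (m(h, x) = -(x + h*(-2))/4 = -(x - 2*h)/4 = h/2 - x/4)
p = 0
N = -14 (N = -3 + ((1/2)*(-17) - 1/4*10) = -3 + (-17/2 - 5/2) = -3 - 11 = -14)
(9 + (-7 + p)**2)*(-246) + N = (9 + (-7 + 0)**2)*(-246) - 14 = (9 + (-7)**2)*(-246) - 14 = (9 + 49)*(-246) - 14 = 58*(-246) - 14 = -14268 - 14 = -14282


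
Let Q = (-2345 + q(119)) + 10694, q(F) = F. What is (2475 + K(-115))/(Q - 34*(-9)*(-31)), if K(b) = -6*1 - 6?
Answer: -2463/1018 ≈ -2.4194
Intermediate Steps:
K(b) = -12 (K(b) = -6 - 6 = -12)
Q = 8468 (Q = (-2345 + 119) + 10694 = -2226 + 10694 = 8468)
(2475 + K(-115))/(Q - 34*(-9)*(-31)) = (2475 - 12)/(8468 - 34*(-9)*(-31)) = 2463/(8468 + 306*(-31)) = 2463/(8468 - 9486) = 2463/(-1018) = 2463*(-1/1018) = -2463/1018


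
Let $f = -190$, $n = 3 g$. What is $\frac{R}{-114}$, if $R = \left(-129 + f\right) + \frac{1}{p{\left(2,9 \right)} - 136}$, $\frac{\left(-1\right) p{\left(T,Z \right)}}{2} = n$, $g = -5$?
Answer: $\frac{33815}{12084} \approx 2.7983$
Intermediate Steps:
$n = -15$ ($n = 3 \left(-5\right) = -15$)
$p{\left(T,Z \right)} = 30$ ($p{\left(T,Z \right)} = \left(-2\right) \left(-15\right) = 30$)
$R = - \frac{33815}{106}$ ($R = \left(-129 - 190\right) + \frac{1}{30 - 136} = -319 + \frac{1}{-106} = -319 - \frac{1}{106} = - \frac{33815}{106} \approx -319.01$)
$\frac{R}{-114} = - \frac{33815}{106 \left(-114\right)} = \left(- \frac{33815}{106}\right) \left(- \frac{1}{114}\right) = \frac{33815}{12084}$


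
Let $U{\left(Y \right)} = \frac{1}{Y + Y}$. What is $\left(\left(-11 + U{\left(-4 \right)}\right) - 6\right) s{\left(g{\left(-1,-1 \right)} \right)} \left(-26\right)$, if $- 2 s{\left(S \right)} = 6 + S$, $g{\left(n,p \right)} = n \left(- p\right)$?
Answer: $- \frac{8905}{8} \approx -1113.1$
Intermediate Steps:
$g{\left(n,p \right)} = - n p$
$s{\left(S \right)} = -3 - \frac{S}{2}$ ($s{\left(S \right)} = - \frac{6 + S}{2} = -3 - \frac{S}{2}$)
$U{\left(Y \right)} = \frac{1}{2 Y}$
$\left(\left(-11 + U{\left(-4 \right)}\right) - 6\right) s{\left(g{\left(-1,-1 \right)} \right)} \left(-26\right) = \left(\left(-11 + \frac{1}{2 \left(-4\right)}\right) - 6\right) \left(-3 - \frac{\left(-1\right) \left(-1\right) \left(-1\right)}{2}\right) \left(-26\right) = \left(\left(-11 + \frac{1}{2} \left(- \frac{1}{4}\right)\right) - 6\right) \left(-3 - - \frac{1}{2}\right) \left(-26\right) = \left(\left(-11 - \frac{1}{8}\right) - 6\right) \left(-3 + \frac{1}{2}\right) \left(-26\right) = \left(- \frac{89}{8} - 6\right) \left(- \frac{5}{2}\right) \left(-26\right) = \left(- \frac{137}{8}\right) \left(- \frac{5}{2}\right) \left(-26\right) = \frac{685}{16} \left(-26\right) = - \frac{8905}{8}$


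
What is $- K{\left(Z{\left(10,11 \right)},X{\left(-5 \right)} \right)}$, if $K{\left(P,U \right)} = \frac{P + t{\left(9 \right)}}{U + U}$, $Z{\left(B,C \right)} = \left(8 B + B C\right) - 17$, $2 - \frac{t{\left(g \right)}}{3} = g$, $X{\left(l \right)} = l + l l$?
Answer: $- \frac{19}{5} \approx -3.8$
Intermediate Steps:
$X{\left(l \right)} = l + l^{2}$
$t{\left(g \right)} = 6 - 3 g$
$Z{\left(B,C \right)} = -17 + 8 B + B C$
$K{\left(P,U \right)} = \frac{-21 + P}{2 U}$ ($K{\left(P,U \right)} = \frac{P + \left(6 - 27\right)}{U + U} = \frac{P + \left(6 - 27\right)}{2 U} = \left(P - 21\right) \frac{1}{2 U} = \left(-21 + P\right) \frac{1}{2 U} = \frac{-21 + P}{2 U}$)
$- K{\left(Z{\left(10,11 \right)},X{\left(-5 \right)} \right)} = - \frac{-21 + \left(-17 + 8 \cdot 10 + 10 \cdot 11\right)}{2 \left(- 5 \left(1 - 5\right)\right)} = - \frac{-21 + \left(-17 + 80 + 110\right)}{2 \left(\left(-5\right) \left(-4\right)\right)} = - \frac{-21 + 173}{2 \cdot 20} = - \frac{152}{2 \cdot 20} = \left(-1\right) \frac{19}{5} = - \frac{19}{5}$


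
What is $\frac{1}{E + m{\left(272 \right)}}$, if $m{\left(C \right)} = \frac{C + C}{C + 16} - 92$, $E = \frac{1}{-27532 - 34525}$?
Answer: $- \frac{558513}{50328236} \approx -0.011097$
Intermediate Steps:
$E = - \frac{1}{62057}$ ($E = \frac{1}{-62057} = - \frac{1}{62057} \approx -1.6114 \cdot 10^{-5}$)
$m{\left(C \right)} = -92 + \frac{2 C}{16 + C}$ ($m{\left(C \right)} = \frac{2 C}{16 + C} - 92 = -92 + \frac{2 C}{16 + C}$)
$\frac{1}{E + m{\left(272 \right)}} = \frac{1}{- \frac{1}{62057} + \frac{2 \left(-736 - 12240\right)}{16 + 272}} = \frac{1}{- \frac{1}{62057} + \frac{2 \left(-736 - 12240\right)}{288}} = \frac{1}{- \frac{1}{62057} + 2 \cdot \frac{1}{288} \left(-12976\right)} = \frac{1}{- \frac{1}{62057} - \frac{811}{9}} = \frac{1}{- \frac{50328236}{558513}} = - \frac{558513}{50328236}$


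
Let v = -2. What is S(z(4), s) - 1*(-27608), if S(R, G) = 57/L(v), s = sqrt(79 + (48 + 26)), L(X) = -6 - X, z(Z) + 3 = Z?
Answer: 110375/4 ≈ 27594.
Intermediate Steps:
z(Z) = -3 + Z
s = 3*sqrt(17) (s = sqrt(79 + 74) = sqrt(153) = 3*sqrt(17) ≈ 12.369)
S(R, G) = -57/4 (S(R, G) = 57/(-6 - 1*(-2)) = 57/(-6 + 2) = 57/(-4) = 57*(-1/4) = -57/4)
S(z(4), s) - 1*(-27608) = -57/4 - 1*(-27608) = -57/4 + 27608 = 110375/4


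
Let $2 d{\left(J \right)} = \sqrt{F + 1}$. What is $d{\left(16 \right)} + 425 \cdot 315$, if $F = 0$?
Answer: $\frac{267751}{2} \approx 1.3388 \cdot 10^{5}$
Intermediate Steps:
$d{\left(J \right)} = \frac{1}{2}$ ($d{\left(J \right)} = \frac{\sqrt{0 + 1}}{2} = \frac{\sqrt{1}}{2} = \frac{1}{2} \cdot 1 = \frac{1}{2}$)
$d{\left(16 \right)} + 425 \cdot 315 = \frac{1}{2} + 425 \cdot 315 = \frac{1}{2} + 133875 = \frac{267751}{2}$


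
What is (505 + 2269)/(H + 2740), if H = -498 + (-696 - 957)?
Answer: 146/31 ≈ 4.7097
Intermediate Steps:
H = -2151 (H = -498 - 1653 = -2151)
(505 + 2269)/(H + 2740) = (505 + 2269)/(-2151 + 2740) = 2774/589 = 2774*(1/589) = 146/31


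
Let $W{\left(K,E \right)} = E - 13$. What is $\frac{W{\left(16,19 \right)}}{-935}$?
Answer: $- \frac{6}{935} \approx -0.0064171$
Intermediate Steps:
$W{\left(K,E \right)} = -13 + E$ ($W{\left(K,E \right)} = E - 13 = -13 + E$)
$\frac{W{\left(16,19 \right)}}{-935} = \frac{-13 + 19}{-935} = 6 \left(- \frac{1}{935}\right) = - \frac{6}{935}$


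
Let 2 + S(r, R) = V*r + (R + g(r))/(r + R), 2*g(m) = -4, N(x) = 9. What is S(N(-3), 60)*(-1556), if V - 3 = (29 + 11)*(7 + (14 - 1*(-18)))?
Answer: -1510164908/69 ≈ -2.1886e+7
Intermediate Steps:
V = 1563 (V = 3 + (29 + 11)*(7 + (14 - 1*(-18))) = 3 + 40*(7 + (14 + 18)) = 3 + 40*(7 + 32) = 3 + 40*39 = 3 + 1560 = 1563)
g(m) = -2 (g(m) = (1/2)*(-4) = -2)
S(r, R) = -2 + 1563*r + (-2 + R)/(R + r) (S(r, R) = -2 + (1563*r + (R - 2)/(r + R)) = -2 + (1563*r + (-2 + R)/(R + r)) = -2 + 1563*r + (-2 + R)/(R + r))
S(N(-3), 60)*(-1556) = ((-2 - 1*60 - 2*9 + 1563*9**2 + 1563*60*9)/(60 + 9))*(-1556) = ((-2 - 60 - 18 + 1563*81 + 844020)/69)*(-1556) = ((-2 - 60 - 18 + 126603 + 844020)/69)*(-1556) = ((1/69)*970543)*(-1556) = (970543/69)*(-1556) = -1510164908/69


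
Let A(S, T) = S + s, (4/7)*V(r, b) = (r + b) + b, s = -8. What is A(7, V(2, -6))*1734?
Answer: -1734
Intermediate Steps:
V(r, b) = 7*b/2 + 7*r/4 (V(r, b) = 7*((r + b) + b)/4 = 7*((b + r) + b)/4 = 7*(r + 2*b)/4 = 7*b/2 + 7*r/4)
A(S, T) = -8 + S (A(S, T) = S - 8 = -8 + S)
A(7, V(2, -6))*1734 = (-8 + 7)*1734 = -1*1734 = -1734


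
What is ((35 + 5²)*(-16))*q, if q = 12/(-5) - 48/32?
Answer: 3744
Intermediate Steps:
q = -39/10 (q = 12*(-⅕) - 48*1/32 = -12/5 - 3/2 = -39/10 ≈ -3.9000)
((35 + 5²)*(-16))*q = ((35 + 5²)*(-16))*(-39/10) = ((35 + 25)*(-16))*(-39/10) = (60*(-16))*(-39/10) = -960*(-39/10) = 3744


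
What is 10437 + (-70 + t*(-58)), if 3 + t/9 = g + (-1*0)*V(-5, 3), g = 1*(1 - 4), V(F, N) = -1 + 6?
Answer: 13499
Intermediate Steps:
V(F, N) = 5
g = -3 (g = 1*(-3) = -3)
t = -54 (t = -27 + 9*(-3 - 1*0*5) = -27 + 9*(-3 + 0*5) = -27 + 9*(-3 + 0) = -27 + 9*(-3) = -27 - 27 = -54)
10437 + (-70 + t*(-58)) = 10437 + (-70 - 54*(-58)) = 10437 + (-70 + 3132) = 10437 + 3062 = 13499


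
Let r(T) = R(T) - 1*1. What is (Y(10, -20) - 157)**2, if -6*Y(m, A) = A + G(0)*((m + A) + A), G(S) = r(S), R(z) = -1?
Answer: 241081/9 ≈ 26787.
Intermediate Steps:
r(T) = -2 (r(T) = -1 - 1*1 = -1 - 1 = -2)
G(S) = -2
Y(m, A) = A/2 + m/3 (Y(m, A) = -(A - 2*((m + A) + A))/6 = -(A - 2*((A + m) + A))/6 = -(A - 2*(m + 2*A))/6 = -(A + (-4*A - 2*m))/6 = -(-3*A - 2*m)/6 = A/2 + m/3)
(Y(10, -20) - 157)**2 = (((1/2)*(-20) + (1/3)*10) - 157)**2 = ((-10 + 10/3) - 157)**2 = (-20/3 - 157)**2 = (-491/3)**2 = 241081/9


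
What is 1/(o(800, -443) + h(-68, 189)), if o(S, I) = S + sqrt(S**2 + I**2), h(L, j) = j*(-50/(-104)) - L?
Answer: 2592772/224902025 - 2704*sqrt(836249)/224902025 ≈ 0.00053381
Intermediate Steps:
h(L, j) = -L + 25*j/52 (h(L, j) = j*(-50*(-1/104)) - L = j*(25/52) - L = 25*j/52 - L = -L + 25*j/52)
o(S, I) = S + sqrt(I**2 + S**2)
1/(o(800, -443) + h(-68, 189)) = 1/((800 + sqrt((-443)**2 + 800**2)) + (-1*(-68) + (25/52)*189)) = 1/((800 + sqrt(196249 + 640000)) + (68 + 4725/52)) = 1/((800 + sqrt(836249)) + 8261/52) = 1/(49861/52 + sqrt(836249))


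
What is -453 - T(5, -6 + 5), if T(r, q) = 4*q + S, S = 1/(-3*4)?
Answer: -5387/12 ≈ -448.92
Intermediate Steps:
S = -1/12 (S = 1/(-12) = -1/12 ≈ -0.083333)
T(r, q) = -1/12 + 4*q (T(r, q) = 4*q - 1/12 = -1/12 + 4*q)
-453 - T(5, -6 + 5) = -453 - (-1/12 + 4*(-6 + 5)) = -453 - (-1/12 + 4*(-1)) = -453 - (-1/12 - 4) = -453 - 1*(-49/12) = -453 + 49/12 = -5387/12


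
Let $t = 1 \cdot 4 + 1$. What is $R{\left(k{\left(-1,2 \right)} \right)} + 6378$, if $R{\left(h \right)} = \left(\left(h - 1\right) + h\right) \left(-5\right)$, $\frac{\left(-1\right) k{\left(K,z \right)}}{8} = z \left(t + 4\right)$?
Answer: $7823$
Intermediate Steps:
$t = 5$ ($t = 4 + 1 = 5$)
$k{\left(K,z \right)} = - 72 z$ ($k{\left(K,z \right)} = - 8 z \left(5 + 4\right) = - 8 z 9 = - 8 \cdot 9 z = - 72 z$)
$R{\left(h \right)} = 5 - 10 h$ ($R{\left(h \right)} = \left(\left(-1 + h\right) + h\right) \left(-5\right) = \left(-1 + 2 h\right) \left(-5\right) = 5 - 10 h$)
$R{\left(k{\left(-1,2 \right)} \right)} + 6378 = \left(5 - 10 \left(\left(-72\right) 2\right)\right) + 6378 = \left(5 - -1440\right) + 6378 = \left(5 + 1440\right) + 6378 = 1445 + 6378 = 7823$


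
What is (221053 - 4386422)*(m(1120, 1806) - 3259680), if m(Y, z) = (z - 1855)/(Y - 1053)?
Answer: 909710795571721/67 ≈ 1.3578e+13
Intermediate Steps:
m(Y, z) = (-1855 + z)/(-1053 + Y)
(221053 - 4386422)*(m(1120, 1806) - 3259680) = (221053 - 4386422)*((-1855 + 1806)/(-1053 + 1120) - 3259680) = -4165369*(-49/67 - 3259680) = -4165369*(-218398609/67) = 909710795571721/67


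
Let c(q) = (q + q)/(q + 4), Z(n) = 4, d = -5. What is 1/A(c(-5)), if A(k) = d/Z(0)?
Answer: -⅘ ≈ -0.80000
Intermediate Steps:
c(q) = 2*q/(4 + q) (c(q) = (2*q)/(4 + q) = 2*q/(4 + q))
A(k) = -5/4
1/A(c(-5)) = 1/(-5/4) = -⅘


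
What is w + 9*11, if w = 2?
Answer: 101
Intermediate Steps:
w + 9*11 = 2 + 9*11 = 2 + 99 = 101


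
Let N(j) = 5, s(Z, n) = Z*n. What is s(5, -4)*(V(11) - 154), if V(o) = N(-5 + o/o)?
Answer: 2980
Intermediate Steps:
V(o) = 5
s(5, -4)*(V(11) - 154) = (5*(-4))*(5 - 154) = -20*(-149) = 2980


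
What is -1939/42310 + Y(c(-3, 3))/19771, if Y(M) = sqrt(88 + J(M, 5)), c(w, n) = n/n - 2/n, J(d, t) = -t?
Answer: -1939/42310 + sqrt(83)/19771 ≈ -0.045368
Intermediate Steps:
c(w, n) = 1 - 2/n
Y(M) = sqrt(83) (Y(M) = sqrt(88 - 1*5) = sqrt(88 - 5) = sqrt(83))
-1939/42310 + Y(c(-3, 3))/19771 = -1939/42310 + sqrt(83)/19771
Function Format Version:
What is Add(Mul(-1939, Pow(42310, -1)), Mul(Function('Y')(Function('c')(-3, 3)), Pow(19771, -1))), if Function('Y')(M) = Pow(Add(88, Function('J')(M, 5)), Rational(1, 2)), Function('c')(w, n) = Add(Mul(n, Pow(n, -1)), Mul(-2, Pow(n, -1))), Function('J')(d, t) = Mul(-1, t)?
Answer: Add(Rational(-1939, 42310), Mul(Rational(1, 19771), Pow(83, Rational(1, 2)))) ≈ -0.045368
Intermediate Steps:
Function('c')(w, n) = Add(1, Mul(-2, Pow(n, -1)))
Function('Y')(M) = Pow(83, Rational(1, 2)) (Function('Y')(M) = Pow(Add(88, Mul(-1, 5)), Rational(1, 2)) = Pow(Add(88, -5), Rational(1, 2)) = Pow(83, Rational(1, 2)))
Add(Mul(-1939, Pow(42310, -1)), Mul(Function('Y')(Function('c')(-3, 3)), Pow(19771, -1))) = Add(Mul(-1939, Pow(42310, -1)), Mul(Pow(83, Rational(1, 2)), Pow(19771, -1))) = Add(Mul(-1939, Rational(1, 42310)), Mul(Pow(83, Rational(1, 2)), Rational(1, 19771))) = Add(Rational(-1939, 42310), Mul(Rational(1, 19771), Pow(83, Rational(1, 2))))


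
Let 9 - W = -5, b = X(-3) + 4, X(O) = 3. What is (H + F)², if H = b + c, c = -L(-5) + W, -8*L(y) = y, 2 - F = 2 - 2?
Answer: 32041/64 ≈ 500.64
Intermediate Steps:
b = 7 (b = 3 + 4 = 7)
F = 2 (F = 2 - (2 - 2) = 2 - 1*0 = 2 + 0 = 2)
W = 14 (W = 9 - 1*(-5) = 9 + 5 = 14)
L(y) = -y/8
c = 107/8 (c = -(-1)*(-5)/8 + 14 = -1*5/8 + 14 = -5/8 + 14 = 107/8 ≈ 13.375)
H = 163/8 (H = 7 + 107/8 = 163/8 ≈ 20.375)
(H + F)² = (163/8 + 2)² = (179/8)² = 32041/64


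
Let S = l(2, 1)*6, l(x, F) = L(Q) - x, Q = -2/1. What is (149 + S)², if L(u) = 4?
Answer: 25921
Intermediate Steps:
Q = -2 (Q = -2*1 = -2)
l(x, F) = 4 - x
S = 12 (S = (4 - 1*2)*6 = (4 - 2)*6 = 2*6 = 12)
(149 + S)² = (149 + 12)² = 161² = 25921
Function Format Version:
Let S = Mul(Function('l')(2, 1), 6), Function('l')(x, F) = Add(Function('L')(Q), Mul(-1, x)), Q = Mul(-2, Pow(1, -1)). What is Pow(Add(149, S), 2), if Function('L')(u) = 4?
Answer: 25921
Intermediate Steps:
Q = -2 (Q = Mul(-2, 1) = -2)
Function('l')(x, F) = Add(4, Mul(-1, x))
S = 12 (S = Mul(Add(4, Mul(-1, 2)), 6) = Mul(Add(4, -2), 6) = Mul(2, 6) = 12)
Pow(Add(149, S), 2) = Pow(Add(149, 12), 2) = Pow(161, 2) = 25921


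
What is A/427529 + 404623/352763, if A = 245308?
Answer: 259523652571/150816412627 ≈ 1.7208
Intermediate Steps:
A/427529 + 404623/352763 = 245308/427529 + 404623/352763 = 259523652571/150816412627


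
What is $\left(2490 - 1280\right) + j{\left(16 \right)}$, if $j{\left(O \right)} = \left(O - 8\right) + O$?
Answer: $1234$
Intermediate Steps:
$j{\left(O \right)} = -8 + 2 O$ ($j{\left(O \right)} = \left(-8 + O\right) + O = -8 + 2 O$)
$\left(2490 - 1280\right) + j{\left(16 \right)} = \left(2490 - 1280\right) + \left(-8 + 2 \cdot 16\right) = 1210 + \left(-8 + 32\right) = 1210 + 24 = 1234$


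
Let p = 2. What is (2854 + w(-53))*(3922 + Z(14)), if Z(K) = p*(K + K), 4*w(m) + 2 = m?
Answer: 22597029/2 ≈ 1.1299e+7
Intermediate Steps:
w(m) = -½ + m/4
Z(K) = 4*K (Z(K) = 2*(K + K) = 2*(2*K) = 4*K)
(2854 + w(-53))*(3922 + Z(14)) = (2854 + (-½ + (¼)*(-53)))*(3922 + 4*14) = (2854 + (-½ - 53/4))*(3922 + 56) = (2854 - 55/4)*3978 = (11361/4)*3978 = 22597029/2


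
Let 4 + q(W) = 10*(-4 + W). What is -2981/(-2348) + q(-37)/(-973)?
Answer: 3872585/2284604 ≈ 1.6951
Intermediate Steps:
q(W) = -44 + 10*W (q(W) = -4 + 10*(-4 + W) = -4 + (-40 + 10*W) = -44 + 10*W)
-2981/(-2348) + q(-37)/(-973) = -2981/(-2348) + (-44 + 10*(-37))/(-973) = -2981*(-1/2348) + (-44 - 370)*(-1/973) = 2981/2348 - 414*(-1/973) = 2981/2348 + 414/973 = 3872585/2284604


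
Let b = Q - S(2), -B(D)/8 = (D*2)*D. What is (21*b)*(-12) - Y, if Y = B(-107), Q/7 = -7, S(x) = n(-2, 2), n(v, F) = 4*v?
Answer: 193516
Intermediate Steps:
S(x) = -8 (S(x) = 4*(-2) = -8)
Q = -49 (Q = 7*(-7) = -49)
B(D) = -16*D² (B(D) = -8*D*2*D = -8*2*D*D = -16*D²)
Y = -183184 (Y = -16*(-107)² = -16*11449 = -183184)
b = -41 (b = -49 - 1*(-8) = -49 + 8 = -41)
(21*b)*(-12) - Y = (21*(-41))*(-12) - 1*(-183184) = -861*(-12) + 183184 = 10332 + 183184 = 193516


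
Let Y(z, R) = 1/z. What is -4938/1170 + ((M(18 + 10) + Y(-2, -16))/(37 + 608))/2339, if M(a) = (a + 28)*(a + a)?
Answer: -55156073/13075010 ≈ -4.2184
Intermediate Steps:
M(a) = 2*a*(28 + a) (M(a) = (28 + a)*(2*a) = 2*a*(28 + a))
-4938/1170 + ((M(18 + 10) + Y(-2, -16))/(37 + 608))/2339 = -4938/1170 + ((2*(18 + 10)*(28 + (18 + 10)) + 1/(-2))/(37 + 608))/2339 = -4938*1/1170 + ((2*28*(28 + 28) - ½)/645)*(1/2339) = -823/195 + ((2*28*56 - ½)*(1/645))*(1/2339) = -823/195 + ((3136 - ½)*(1/645))*(1/2339) = -823/195 + ((6271/2)*(1/645))*(1/2339) = -823/195 + (6271/1290)*(1/2339) = -823/195 + 6271/3017310 = -55156073/13075010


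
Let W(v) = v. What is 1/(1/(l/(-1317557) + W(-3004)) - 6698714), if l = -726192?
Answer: -3957215036/26508251763981261 ≈ -1.4928e-7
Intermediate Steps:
1/(1/(l/(-1317557) + W(-3004)) - 6698714) = 1/(1/(-726192/(-1317557) - 3004) - 6698714) = 1/(1/(-726192*(-1/1317557) - 3004) - 6698714) = 1/(1/(726192/1317557 - 3004) - 6698714) = 1/(1/(-3957215036/1317557) - 6698714) = 1/(-1317557/3957215036 - 6698714) = 1/(-26508251763981261/3957215036) = -3957215036/26508251763981261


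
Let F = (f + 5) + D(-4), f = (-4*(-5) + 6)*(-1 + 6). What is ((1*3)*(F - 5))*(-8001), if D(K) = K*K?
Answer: -3504438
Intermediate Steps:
D(K) = K²
f = 130 (f = (20 + 6)*5 = 26*5 = 130)
F = 151 (F = (130 + 5) + (-4)² = 135 + 16 = 151)
((1*3)*(F - 5))*(-8001) = ((1*3)*(151 - 5))*(-8001) = (3*146)*(-8001) = 438*(-8001) = -3504438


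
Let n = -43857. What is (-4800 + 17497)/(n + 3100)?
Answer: -12697/40757 ≈ -0.31153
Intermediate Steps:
(-4800 + 17497)/(n + 3100) = (-4800 + 17497)/(-43857 + 3100) = 12697/(-40757) = 12697*(-1/40757) = -12697/40757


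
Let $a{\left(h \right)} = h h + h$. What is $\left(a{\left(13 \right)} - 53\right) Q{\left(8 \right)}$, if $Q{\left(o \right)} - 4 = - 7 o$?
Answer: $-6708$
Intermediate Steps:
$a{\left(h \right)} = h + h^{2}$ ($a{\left(h \right)} = h^{2} + h = h + h^{2}$)
$Q{\left(o \right)} = 4 - 7 o$
$\left(a{\left(13 \right)} - 53\right) Q{\left(8 \right)} = \left(13 \left(1 + 13\right) - 53\right) \left(4 - 56\right) = \left(13 \cdot 14 - 53\right) \left(4 - 56\right) = \left(182 - 53\right) \left(-52\right) = 129 \left(-52\right) = -6708$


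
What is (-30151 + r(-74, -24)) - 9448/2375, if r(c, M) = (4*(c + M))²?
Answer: 293333927/2375 ≈ 1.2351e+5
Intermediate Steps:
r(c, M) = (4*M + 4*c)² (r(c, M) = (4*(M + c))² = (4*M + 4*c)²)
(-30151 + r(-74, -24)) - 9448/2375 = (-30151 + 16*(-24 - 74)²) - 9448/2375 = (-30151 + 16*(-98)²) - 9448*1/2375 = (-30151 + 16*9604) - 9448/2375 = (-30151 + 153664) - 9448/2375 = 123513 - 9448/2375 = 293333927/2375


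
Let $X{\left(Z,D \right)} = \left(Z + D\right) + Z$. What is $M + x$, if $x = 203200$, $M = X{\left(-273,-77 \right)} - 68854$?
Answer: $133723$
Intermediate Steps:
$X{\left(Z,D \right)} = D + 2 Z$ ($X{\left(Z,D \right)} = \left(D + Z\right) + Z = D + 2 Z$)
$M = -69477$ ($M = \left(-77 + 2 \left(-273\right)\right) - 68854 = \left(-77 - 546\right) - 68854 = -623 - 68854 = -69477$)
$M + x = -69477 + 203200 = 133723$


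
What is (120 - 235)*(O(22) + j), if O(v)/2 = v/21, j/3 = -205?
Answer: 1480165/21 ≈ 70484.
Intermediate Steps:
j = -615 (j = 3*(-205) = -615)
O(v) = 2*v/21 (O(v) = 2*(v/21) = 2*v/21)
(120 - 235)*(O(22) + j) = (120 - 235)*((2/21)*22 - 615) = -115*(44/21 - 615) = -115*(-12871/21) = 1480165/21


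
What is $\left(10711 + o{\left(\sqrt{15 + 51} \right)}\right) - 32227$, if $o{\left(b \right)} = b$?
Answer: $-21516 + \sqrt{66} \approx -21508.0$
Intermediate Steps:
$\left(10711 + o{\left(\sqrt{15 + 51} \right)}\right) - 32227 = \left(10711 + \sqrt{15 + 51}\right) - 32227 = \left(10711 + \sqrt{66}\right) - 32227 = -21516 + \sqrt{66}$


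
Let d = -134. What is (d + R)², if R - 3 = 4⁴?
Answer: 15625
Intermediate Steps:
R = 259 (R = 3 + 4⁴ = 3 + 256 = 259)
(d + R)² = (-134 + 259)² = 125² = 15625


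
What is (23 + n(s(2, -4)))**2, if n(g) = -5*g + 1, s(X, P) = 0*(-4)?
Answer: 576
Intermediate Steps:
s(X, P) = 0
n(g) = 1 - 5*g
(23 + n(s(2, -4)))**2 = (23 + (1 - 5*0))**2 = (23 + (1 + 0))**2 = (23 + 1)**2 = 24**2 = 576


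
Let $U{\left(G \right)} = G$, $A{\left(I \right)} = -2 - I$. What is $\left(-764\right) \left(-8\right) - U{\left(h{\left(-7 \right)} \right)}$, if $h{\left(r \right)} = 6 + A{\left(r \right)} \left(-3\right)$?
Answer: $6121$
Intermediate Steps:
$h{\left(r \right)} = 12 + 3 r$ ($h{\left(r \right)} = 6 + \left(-2 - r\right) \left(-3\right) = 6 + \left(6 + 3 r\right) = 12 + 3 r$)
$\left(-764\right) \left(-8\right) - U{\left(h{\left(-7 \right)} \right)} = \left(-764\right) \left(-8\right) - \left(12 + 3 \left(-7\right)\right) = 6112 - \left(12 - 21\right) = 6112 - -9 = 6112 + 9 = 6121$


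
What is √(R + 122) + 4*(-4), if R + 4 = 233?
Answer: -16 + 3*√39 ≈ 2.7350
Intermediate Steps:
R = 229 (R = -4 + 233 = 229)
√(R + 122) + 4*(-4) = √(229 + 122) + 4*(-4) = √351 - 16 = 3*√39 - 16 = -16 + 3*√39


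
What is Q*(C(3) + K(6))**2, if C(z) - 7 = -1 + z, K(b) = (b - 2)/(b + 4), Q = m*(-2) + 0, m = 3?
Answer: -13254/25 ≈ -530.16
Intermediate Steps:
Q = -6 (Q = 3*(-2) + 0 = -6 + 0 = -6)
K(b) = (-2 + b)/(4 + b)
C(z) = 6 + z (C(z) = 7 + (-1 + z) = 6 + z)
Q*(C(3) + K(6))**2 = -6*((6 + 3) + (-2 + 6)/(4 + 6))**2 = -6*(9 + 4/10)**2 = -6*(9 + (1/10)*4)**2 = -6*(9 + 2/5)**2 = -6*(47/5)**2 = -6*2209/25 = -13254/25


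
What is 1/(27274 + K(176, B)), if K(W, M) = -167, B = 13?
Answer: 1/27107 ≈ 3.6891e-5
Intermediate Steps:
1/(27274 + K(176, B)) = 1/(27274 - 167) = 1/27107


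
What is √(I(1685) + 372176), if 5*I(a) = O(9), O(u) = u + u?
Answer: √9304490/5 ≈ 610.07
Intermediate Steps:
O(u) = 2*u
I(a) = 18/5 (I(a) = (2*9)/5 = (⅕)*18 = 18/5)
√(I(1685) + 372176) = √(18/5 + 372176) = √(1860898/5) = √9304490/5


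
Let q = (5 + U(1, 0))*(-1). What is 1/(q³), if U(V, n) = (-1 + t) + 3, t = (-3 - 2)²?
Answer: -1/32768 ≈ -3.0518e-5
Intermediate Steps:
t = 25 (t = (-5)² = 25)
U(V, n) = 27 (U(V, n) = (-1 + 25) + 3 = 24 + 3 = 27)
q = -32 (q = (5 + 27)*(-1) = 32*(-1) = -32)
1/(q³) = 1/((-32)³) = 1/(-32768) = -1/32768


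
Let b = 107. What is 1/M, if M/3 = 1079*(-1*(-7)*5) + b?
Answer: 1/113616 ≈ 8.8016e-6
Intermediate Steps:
M = 113616 (M = 3*(1079*(-1*(-7)*5) + 107) = 3*(1079*(7*5) + 107) = 3*(1079*35 + 107) = 3*(37765 + 107) = 3*37872 = 113616)
1/M = 1/113616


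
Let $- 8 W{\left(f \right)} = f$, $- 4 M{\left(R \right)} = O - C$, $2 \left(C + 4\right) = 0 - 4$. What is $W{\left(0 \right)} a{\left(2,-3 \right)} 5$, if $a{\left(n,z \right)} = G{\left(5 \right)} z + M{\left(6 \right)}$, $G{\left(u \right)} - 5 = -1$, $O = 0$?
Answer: $0$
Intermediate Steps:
$C = -6$ ($C = -4 + \frac{0 - 4}{2} = -4 + \frac{1}{2} \left(-4\right) = -4 - 2 = -6$)
$M{\left(R \right)} = - \frac{3}{2}$ ($M{\left(R \right)} = - \frac{0 - -6}{4} = - \frac{0 + 6}{4} = \left(- \frac{1}{4}\right) 6 = - \frac{3}{2}$)
$G{\left(u \right)} = 4$ ($G{\left(u \right)} = 5 - 1 = 4$)
$a{\left(n,z \right)} = - \frac{3}{2} + 4 z$ ($a{\left(n,z \right)} = 4 z - \frac{3}{2} = - \frac{3}{2} + 4 z$)
$W{\left(f \right)} = - \frac{f}{8}$
$W{\left(0 \right)} a{\left(2,-3 \right)} 5 = \left(- \frac{1}{8}\right) 0 \left(- \frac{3}{2} + 4 \left(-3\right)\right) 5 = 0 \left(- \frac{3}{2} - 12\right) 5 = 0 \left(- \frac{27}{2}\right) 5 = 0 \cdot 5 = 0$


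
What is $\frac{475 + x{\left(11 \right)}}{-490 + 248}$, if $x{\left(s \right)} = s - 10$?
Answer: $- \frac{238}{121} \approx -1.9669$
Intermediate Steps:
$x{\left(s \right)} = -10 + s$
$\frac{475 + x{\left(11 \right)}}{-490 + 248} = \frac{475 + \left(-10 + 11\right)}{-490 + 248} = \frac{475 + 1}{-242} = 476 \left(- \frac{1}{242}\right) = - \frac{238}{121}$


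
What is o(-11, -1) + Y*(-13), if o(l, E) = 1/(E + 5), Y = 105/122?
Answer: -2669/244 ≈ -10.939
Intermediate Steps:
Y = 105/122 (Y = 105*(1/122) = 105/122 ≈ 0.86066)
o(l, E) = 1/(5 + E)
o(-11, -1) + Y*(-13) = 1/(5 - 1) + (105/122)*(-13) = 1/4 - 1365/122 = ¼ - 1365/122 = -2669/244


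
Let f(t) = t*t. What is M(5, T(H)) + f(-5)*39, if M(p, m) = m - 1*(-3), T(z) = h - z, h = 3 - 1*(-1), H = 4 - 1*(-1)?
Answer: 977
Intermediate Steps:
H = 5 (H = 4 + 1 = 5)
h = 4 (h = 3 + 1 = 4)
f(t) = t**2
T(z) = 4 - z
M(p, m) = 3 + m (M(p, m) = m + 3 = 3 + m)
M(5, T(H)) + f(-5)*39 = (3 + (4 - 1*5)) + (-5)**2*39 = (3 + (4 - 5)) + 25*39 = (3 - 1) + 975 = 2 + 975 = 977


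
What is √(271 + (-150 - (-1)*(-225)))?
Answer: 2*I*√26 ≈ 10.198*I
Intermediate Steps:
√(271 + (-150 - (-1)*(-225))) = √(271 + (-150 - 1*225)) = √(271 + (-150 - 225)) = √(271 - 375) = √(-104) = 2*I*√26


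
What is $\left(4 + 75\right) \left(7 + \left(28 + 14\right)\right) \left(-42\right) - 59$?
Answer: $-162641$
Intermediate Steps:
$\left(4 + 75\right) \left(7 + \left(28 + 14\right)\right) \left(-42\right) - 59 = 79 \left(7 + 42\right) \left(-42\right) - 59 = 79 \cdot 49 \left(-42\right) - 59 = 3871 \left(-42\right) - 59 = -162582 - 59 = -162641$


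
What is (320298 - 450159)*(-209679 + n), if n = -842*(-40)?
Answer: 22855406139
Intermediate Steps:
n = 33680
(320298 - 450159)*(-209679 + n) = (320298 - 450159)*(-209679 + 33680) = -129861*(-175999) = 22855406139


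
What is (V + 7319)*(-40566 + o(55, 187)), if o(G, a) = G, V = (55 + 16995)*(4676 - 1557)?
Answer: -2154628943459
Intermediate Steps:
V = 53178950 (V = 17050*3119 = 53178950)
(V + 7319)*(-40566 + o(55, 187)) = (53178950 + 7319)*(-40566 + 55) = 53186269*(-40511) = -2154628943459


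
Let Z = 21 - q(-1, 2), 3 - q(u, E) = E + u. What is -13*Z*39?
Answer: -9633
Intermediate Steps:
q(u, E) = 3 - E - u (q(u, E) = 3 - (E + u) = 3 + (-E - u) = 3 - E - u)
Z = 19 (Z = 21 - (3 - 1*2 - 1*(-1)) = 21 - (3 - 2 + 1) = 21 - 1*2 = 21 - 2 = 19)
-13*Z*39 = -13*19*39 = -247*39 = -9633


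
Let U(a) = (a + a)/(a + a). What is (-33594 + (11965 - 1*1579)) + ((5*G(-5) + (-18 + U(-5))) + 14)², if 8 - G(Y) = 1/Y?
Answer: -21764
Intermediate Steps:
U(a) = 1 (U(a) = (2*a)/((2*a)) = (2*a)*(1/(2*a)) = 1)
G(Y) = 8 - 1/Y
(-33594 + (11965 - 1*1579)) + ((5*G(-5) + (-18 + U(-5))) + 14)² = (-33594 + (11965 - 1*1579)) + ((5*(8 - 1/(-5)) + (-18 + 1)) + 14)² = (-33594 + (11965 - 1579)) + ((5*(8 - 1*(-⅕)) - 17) + 14)² = (-33594 + 10386) + ((5*(8 + ⅕) - 17) + 14)² = -23208 + ((5*(41/5) - 17) + 14)² = -23208 + ((41 - 17) + 14)² = -23208 + (24 + 14)² = -23208 + 38² = -23208 + 1444 = -21764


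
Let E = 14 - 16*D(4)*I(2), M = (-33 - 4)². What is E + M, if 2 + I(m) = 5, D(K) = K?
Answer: 1191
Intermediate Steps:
I(m) = 3 (I(m) = -2 + 5 = 3)
M = 1369 (M = (-37)² = 1369)
E = -178 (E = 14 - 64*3 = 14 - 16*12 = 14 - 192 = -178)
E + M = -178 + 1369 = 1191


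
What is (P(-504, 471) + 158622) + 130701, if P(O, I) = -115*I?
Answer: 235158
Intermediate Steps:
(P(-504, 471) + 158622) + 130701 = (-115*471 + 158622) + 130701 = (-54165 + 158622) + 130701 = 104457 + 130701 = 235158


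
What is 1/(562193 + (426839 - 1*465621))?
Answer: 1/523411 ≈ 1.9105e-6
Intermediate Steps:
1/(562193 + (426839 - 1*465621)) = 1/(562193 + (426839 - 465621)) = 1/(562193 - 38782) = 1/523411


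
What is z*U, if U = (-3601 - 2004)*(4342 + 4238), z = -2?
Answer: 96181800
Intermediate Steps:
U = -48090900 (U = -5605*8580 = -48090900)
z*U = -2*(-48090900) = 96181800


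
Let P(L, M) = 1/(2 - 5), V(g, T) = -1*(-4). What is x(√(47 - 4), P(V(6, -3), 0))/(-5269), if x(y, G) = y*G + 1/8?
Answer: -1/42152 + √43/15807 ≈ 0.00039112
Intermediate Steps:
V(g, T) = 4
P(L, M) = -⅓ (P(L, M) = 1/(-3) = -⅓)
x(y, G) = ⅛ + G*y (x(y, G) = G*y + ⅛ = ⅛ + G*y)
x(√(47 - 4), P(V(6, -3), 0))/(-5269) = (⅛ - √(47 - 4)/3)/(-5269) = (⅛ - √43/3)*(-1/5269) = -1/42152 + √43/15807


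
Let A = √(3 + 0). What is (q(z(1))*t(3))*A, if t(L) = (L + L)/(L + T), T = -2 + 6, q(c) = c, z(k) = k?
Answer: 6*√3/7 ≈ 1.4846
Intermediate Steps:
T = 4
t(L) = 2*L/(4 + L) (t(L) = (L + L)/(L + 4) = (2*L)/(4 + L) = 2*L/(4 + L))
A = √3 ≈ 1.7320
(q(z(1))*t(3))*A = (1*(2*3/(4 + 3)))*√3 = (1*(2*3/7))*√3 = (1*(2*3*(⅐)))*√3 = (1*(6/7))*√3 = 6*√3/7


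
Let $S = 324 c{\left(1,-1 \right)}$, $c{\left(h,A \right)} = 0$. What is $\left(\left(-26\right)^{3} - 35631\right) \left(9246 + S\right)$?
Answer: $-491951922$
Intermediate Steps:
$S = 0$ ($S = 324 \cdot 0 = 0$)
$\left(\left(-26\right)^{3} - 35631\right) \left(9246 + S\right) = \left(\left(-26\right)^{3} - 35631\right) \left(9246 + 0\right) = \left(-17576 - 35631\right) 9246 = \left(-53207\right) 9246 = -491951922$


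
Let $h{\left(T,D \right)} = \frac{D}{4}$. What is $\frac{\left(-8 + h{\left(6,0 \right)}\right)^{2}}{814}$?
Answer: $\frac{32}{407} \approx 0.078624$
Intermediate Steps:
$h{\left(T,D \right)} = \frac{D}{4}$ ($h{\left(T,D \right)} = D \frac{1}{4} = \frac{D}{4}$)
$\frac{\left(-8 + h{\left(6,0 \right)}\right)^{2}}{814} = \frac{\left(-8 + \frac{1}{4} \cdot 0\right)^{2}}{814} = \left(-8 + 0\right)^{2} \cdot \frac{1}{814} = \left(-8\right)^{2} \cdot \frac{1}{814} = 64 \cdot \frac{1}{814} = \frac{32}{407}$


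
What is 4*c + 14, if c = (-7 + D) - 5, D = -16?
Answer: -98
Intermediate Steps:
c = -28 (c = (-7 - 16) - 5 = -23 - 5 = -28)
4*c + 14 = 4*(-28) + 14 = -112 + 14 = -98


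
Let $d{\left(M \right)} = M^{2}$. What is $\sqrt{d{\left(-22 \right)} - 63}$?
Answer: $\sqrt{421} \approx 20.518$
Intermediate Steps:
$\sqrt{d{\left(-22 \right)} - 63} = \sqrt{\left(-22\right)^{2} - 63} = \sqrt{484 - 63} = \sqrt{421}$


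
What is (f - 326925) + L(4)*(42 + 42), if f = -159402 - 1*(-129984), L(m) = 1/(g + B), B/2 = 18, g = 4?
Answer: -3563409/10 ≈ -3.5634e+5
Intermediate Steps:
B = 36 (B = 2*18 = 36)
L(m) = 1/40 (L(m) = 1/(4 + 36) = 1/40)
f = -29418 (f = -159402 + 129984 = -29418)
(f - 326925) + L(4)*(42 + 42) = (-29418 - 326925) + (42 + 42)/40 = -356343 + (1/40)*84 = -356343 + 21/10 = -3563409/10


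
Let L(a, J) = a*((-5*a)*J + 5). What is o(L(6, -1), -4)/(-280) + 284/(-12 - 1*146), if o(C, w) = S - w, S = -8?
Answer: -9861/5530 ≈ -1.7832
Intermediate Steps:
L(a, J) = a*(5 - 5*J*a) (L(a, J) = a*(-5*J*a + 5) = a*(5 - 5*J*a))
o(C, w) = -8 - w
o(L(6, -1), -4)/(-280) + 284/(-12 - 1*146) = (-8 - 1*(-4))/(-280) + 284/(-12 - 1*146) = (-8 + 4)*(-1/280) + 284/(-12 - 146) = -4*(-1/280) + 284/(-158) = 1/70 + 284*(-1/158) = 1/70 - 142/79 = -9861/5530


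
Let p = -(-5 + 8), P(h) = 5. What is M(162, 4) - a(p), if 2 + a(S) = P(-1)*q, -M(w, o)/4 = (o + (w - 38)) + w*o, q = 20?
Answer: -3202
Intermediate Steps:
M(w, o) = 152 - 4*o - 4*w - 4*o*w (M(w, o) = -4*((o + (w - 38)) + w*o) = -4*((o + (-38 + w)) + o*w) = -4*((-38 + o + w) + o*w) = -4*(-38 + o + w + o*w) = 152 - 4*o - 4*w - 4*o*w)
p = -3 (p = -1*3 = -3)
a(S) = 98 (a(S) = -2 + 5*20 = -2 + 100 = 98)
M(162, 4) - a(p) = (152 - 4*4 - 4*162 - 4*4*162) - 1*98 = (152 - 16 - 648 - 2592) - 98 = -3104 - 98 = -3202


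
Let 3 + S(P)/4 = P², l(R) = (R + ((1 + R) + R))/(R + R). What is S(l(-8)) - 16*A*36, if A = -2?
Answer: 73489/64 ≈ 1148.3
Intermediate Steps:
l(R) = (1 + 3*R)/(2*R) (l(R) = (R + (1 + 2*R))/((2*R)) = (1 + 3*R)*(1/(2*R)) = (1 + 3*R)/(2*R))
S(P) = -12 + 4*P²
S(l(-8)) - 16*A*36 = (-12 + 4*((½)*(1 + 3*(-8))/(-8))²) - 16*(-2)*36 = (-12 + 4*((½)*(-⅛)*(1 - 24))²) - (-32)*36 = (-12 + 4*((½)*(-⅛)*(-23))²) - 1*(-1152) = (-12 + 4*(23/16)²) + 1152 = (-12 + 4*(529/256)) + 1152 = (-12 + 529/64) + 1152 = -239/64 + 1152 = 73489/64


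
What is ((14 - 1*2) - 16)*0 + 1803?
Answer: 1803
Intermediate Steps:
((14 - 1*2) - 16)*0 + 1803 = ((14 - 2) - 16)*0 + 1803 = (12 - 16)*0 + 1803 = -4*0 + 1803 = 0 + 1803 = 1803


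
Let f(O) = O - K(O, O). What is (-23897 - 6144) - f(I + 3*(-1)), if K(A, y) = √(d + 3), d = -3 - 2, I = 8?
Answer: -30046 + I*√2 ≈ -30046.0 + 1.4142*I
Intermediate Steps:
d = -5
K(A, y) = I*√2 (K(A, y) = √(-5 + 3) = √(-2) = I*√2)
f(O) = O - I*√2
(-23897 - 6144) - f(I + 3*(-1)) = (-23897 - 6144) - ((8 + 3*(-1)) - I*√2) = -30041 - ((8 - 3) - I*√2) = -30041 - (5 - I*√2) = -30041 + (-5 + I*√2) = -30046 + I*√2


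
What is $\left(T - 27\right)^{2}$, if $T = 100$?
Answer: $5329$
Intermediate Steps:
$\left(T - 27\right)^{2} = \left(100 - 27\right)^{2} = 73^{2} = 5329$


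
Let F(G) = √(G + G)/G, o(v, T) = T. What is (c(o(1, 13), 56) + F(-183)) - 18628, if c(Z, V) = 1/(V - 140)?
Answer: -1564753/84 - I*√366/183 ≈ -18628.0 - 0.10454*I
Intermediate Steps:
c(Z, V) = 1/(-140 + V)
F(G) = √2/√G (F(G) = √(2*G)/G = (√2*√G)/G = √2/√G)
(c(o(1, 13), 56) + F(-183)) - 18628 = (1/(-140 + 56) + √2/√(-183)) - 18628 = (1/(-84) + √2*(-I*√183/183)) - 18628 = (-1/84 - I*√366/183) - 18628 = -1564753/84 - I*√366/183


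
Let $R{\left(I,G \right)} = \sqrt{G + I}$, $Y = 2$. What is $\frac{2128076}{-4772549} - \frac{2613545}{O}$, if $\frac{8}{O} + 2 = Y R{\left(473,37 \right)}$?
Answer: $\frac{12473263063901}{19090196} - \frac{2613545 \sqrt{510}}{4} \approx -1.4102 \cdot 10^{7}$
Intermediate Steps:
$O = \frac{8}{-2 + 2 \sqrt{510}}$ ($O = \frac{8}{-2 + 2 \sqrt{37 + 473}} = \frac{8}{-2 + 2 \sqrt{510}} \approx 0.18533$)
$\frac{2128076}{-4772549} - \frac{2613545}{O} = \frac{2128076}{-4772549} - \frac{2613545}{\frac{4}{509} + \frac{4 \sqrt{510}}{509}} = 2128076 \left(- \frac{1}{4772549}\right) - \frac{2613545}{\frac{4}{509} + \frac{4 \sqrt{510}}{509}} = - \frac{2128076}{4772549} - \frac{2613545}{\frac{4}{509} + \frac{4 \sqrt{510}}{509}}$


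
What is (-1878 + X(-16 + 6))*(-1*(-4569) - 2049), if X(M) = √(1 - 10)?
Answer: -4732560 + 7560*I ≈ -4.7326e+6 + 7560.0*I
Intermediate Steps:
X(M) = 3*I (X(M) = √(-9) = 3*I)
(-1878 + X(-16 + 6))*(-1*(-4569) - 2049) = (-1878 + 3*I)*(-1*(-4569) - 2049) = (-1878 + 3*I)*(4569 - 2049) = (-1878 + 3*I)*2520 = -4732560 + 7560*I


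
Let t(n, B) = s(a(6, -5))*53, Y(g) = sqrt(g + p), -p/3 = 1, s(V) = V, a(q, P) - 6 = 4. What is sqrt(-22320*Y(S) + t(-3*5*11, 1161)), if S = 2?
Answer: sqrt(530 - 22320*I) ≈ 106.9 - 104.39*I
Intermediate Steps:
a(q, P) = 10 (a(q, P) = 6 + 4 = 10)
p = -3 (p = -3*1 = -3)
Y(g) = sqrt(-3 + g) (Y(g) = sqrt(g - 3) = sqrt(-3 + g))
t(n, B) = 530 (t(n, B) = 10*53 = 530)
sqrt(-22320*Y(S) + t(-3*5*11, 1161)) = sqrt(-22320*sqrt(-3 + 2) + 530) = sqrt(-22320*I + 530) = sqrt(530 - 22320*I)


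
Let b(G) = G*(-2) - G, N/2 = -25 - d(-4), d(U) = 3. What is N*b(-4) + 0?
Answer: -672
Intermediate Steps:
N = -56 (N = 2*(-25 - 1*3) = 2*(-25 - 3) = 2*(-28) = -56)
b(G) = -3*G (b(G) = -2*G - G = -3*G)
N*b(-4) + 0 = -(-168)*(-4) + 0 = -56*12 + 0 = -672 + 0 = -672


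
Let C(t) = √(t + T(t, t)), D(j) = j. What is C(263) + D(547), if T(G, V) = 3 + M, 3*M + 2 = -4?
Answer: 547 + 2*√66 ≈ 563.25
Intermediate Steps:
M = -2 (M = -⅔ + (⅓)*(-4) = -⅔ - 4/3 = -2)
T(G, V) = 1 (T(G, V) = 3 - 2 = 1)
C(t) = √(1 + t) (C(t) = √(t + 1) = √(1 + t))
C(263) + D(547) = √(1 + 263) + 547 = √264 + 547 = 2*√66 + 547 = 547 + 2*√66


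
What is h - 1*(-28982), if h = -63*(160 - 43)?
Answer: 21611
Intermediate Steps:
h = -7371 (h = -63*117 = -7371)
h - 1*(-28982) = -7371 - 1*(-28982) = -7371 + 28982 = 21611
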